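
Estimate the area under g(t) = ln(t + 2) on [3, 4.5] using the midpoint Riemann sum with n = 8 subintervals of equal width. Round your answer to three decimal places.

2.620

Δt = (4.5 − 3)/8 = 0.1875.
Midpoints: 3.09375, 3.28125, 3.46875, 3.65625, 3.84375, 4.03125, 4.21875, 4.40625.
g(3.09375) ≈ 1.628, g(3.28125) ≈ 1.664, g(3.46875) ≈ 1.699, g(3.65625) ≈ 1.733, g(3.84375) ≈ 1.765, g(4.03125) ≈ 1.797, g(4.21875) ≈ 1.828, g(4.40625) ≈ 1.857.
Sum = Δt · [g(3.09375) + g(3.28125) + g(3.46875) + ...].
Sum ≈ 2.620.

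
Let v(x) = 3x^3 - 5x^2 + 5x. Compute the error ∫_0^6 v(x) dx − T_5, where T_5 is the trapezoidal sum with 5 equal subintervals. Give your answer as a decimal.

-31.68

Exact integral: ∫_0^6 v(x) dx = 702.
T_5 = 733.68.
Error = 702 − 733.68 = -31.68.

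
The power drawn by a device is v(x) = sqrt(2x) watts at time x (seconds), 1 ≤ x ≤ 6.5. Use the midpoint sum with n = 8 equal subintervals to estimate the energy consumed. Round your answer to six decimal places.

Δx = (6.5 − 1)/8 = 0.6875.
Midpoints: 1.34375, 2.03125, 2.71875, 3.40625, 4.09375, 4.78125, 5.46875, 6.15625.
v(1.34375) ≈ 1.639360, v(2.03125) ≈ 2.015564, v(2.71875) ≈ 2.331845, v(3.40625) ≈ 2.610077, v(4.09375) ≈ 2.861381, v(4.78125) ≈ 3.092329, v(5.46875) ≈ 3.307189, v(6.15625) ≈ 3.508917.
Sum = Δx · [v(1.34375) + v(2.03125) + v(2.71875) + ...].
Sum ≈ 14.689580.

14.689580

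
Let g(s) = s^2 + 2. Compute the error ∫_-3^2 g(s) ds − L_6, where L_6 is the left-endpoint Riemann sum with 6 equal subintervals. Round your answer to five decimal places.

Exact integral: ∫_-3^2 g(s) ds ≈ 21.6666667.
L_6 ≈ 24.3287037.
Error ≈ 21.6666667 − 24.3287037 ≈ -2.66204.

-2.66204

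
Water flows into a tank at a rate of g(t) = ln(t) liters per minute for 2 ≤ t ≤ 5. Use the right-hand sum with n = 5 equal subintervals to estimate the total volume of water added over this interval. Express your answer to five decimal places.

Δt = (5 − 2)/5 = 0.6.
Right endpoints: 2.6, 3.2, 3.8, 4.4, 5.
g(2.6) ≈ 0.95551, g(3.2) ≈ 1.16315, g(3.8) ≈ 1.33500, g(4.4) ≈ 1.48160, g(5) ≈ 1.60944.
Sum = Δt · [g(2.6) + g(3.2) + g(3.8) + g(4.4) + g(5)].
Sum ≈ 3.92682.

3.92682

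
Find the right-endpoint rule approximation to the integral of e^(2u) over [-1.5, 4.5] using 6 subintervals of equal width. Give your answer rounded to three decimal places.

Δu = (4.5 − (-1.5))/6 = 1.
Right endpoints: -0.5, 0.5, 1.5, 2.5, 3.5, 4.5.
f(-0.5) ≈ 0.368, f(0.5) ≈ 2.718, f(1.5) ≈ 20.086, f(2.5) ≈ 148.413, f(3.5) ≈ 1096.633, f(4.5) ≈ 8103.084.
Sum = Δu · [f(-0.5) + f(0.5) + f(1.5) + ...].
Sum ≈ 9371.302.

9371.302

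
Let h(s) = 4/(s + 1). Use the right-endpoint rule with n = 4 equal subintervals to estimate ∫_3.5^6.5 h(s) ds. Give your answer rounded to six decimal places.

1.915873

Δs = (6.5 − 3.5)/4 = 0.75.
Right endpoints: 4.25, 5, 5.75, 6.5.
h(4.25) = 16/21, h(5) = 2/3, h(5.75) = 16/27, h(6.5) = 8/15.
Sum = Δs · [h(4.25) + h(5) + h(5.75) + h(6.5)].
Sum ≈ 1.915873.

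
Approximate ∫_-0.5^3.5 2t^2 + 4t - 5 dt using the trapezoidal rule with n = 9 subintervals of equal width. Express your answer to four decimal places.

Δt = (3.5 − (-0.5))/9 = 4/9.
f(-0.5) = -6.5, f(-1/18) = -845/162, f(7/18) = -509/162, f(5/6) = -5/18, f(23/18) = 547/162, f(31/18) = 1267/162, f(13/6) = 235/18, f(47/18) = 3091/162, f(55/18) = 4195/162, f(3.5) = 33.5.
T_9 = (Δt/2)·[f(t_0) + 2f(t_1) + ... + 2f(t_{8}) + f(t_9)].
Sum ≈ 32.9300.

32.9300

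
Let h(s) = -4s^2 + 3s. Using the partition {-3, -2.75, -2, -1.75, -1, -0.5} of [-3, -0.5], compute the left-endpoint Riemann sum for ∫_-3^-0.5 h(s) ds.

Subinterval widths: 0.25, 0.75, 0.25, 0.75, 0.5.
Left endpoints: -3, -2.75, -2, -1.75, -1.
h(-3) = -45, h(-2.75) = -38.5, h(-2) = -22, h(-1.75) = -17.5, h(-1) = -7.
Sum = Σ Δs_i · h(s_i).
Sum = -62.25.

-62.25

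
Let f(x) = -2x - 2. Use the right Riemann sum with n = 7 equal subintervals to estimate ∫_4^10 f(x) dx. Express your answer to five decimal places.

-101.14286

Δx = (10 − 4)/7 = 6/7.
Right endpoints: 34/7, 40/7, 46/7, 52/7, 58/7, 64/7, 10.
f(34/7) = -82/7, f(40/7) = -94/7, f(46/7) = -106/7, f(52/7) = -118/7, f(58/7) = -130/7, f(64/7) = -142/7, f(10) = -22.
Sum = Δx · [f(34/7) + f(40/7) + f(46/7) + ...].
Sum ≈ -101.14286.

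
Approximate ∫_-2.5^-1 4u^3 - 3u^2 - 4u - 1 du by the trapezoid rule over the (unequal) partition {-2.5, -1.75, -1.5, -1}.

Subinterval widths: 0.75, 0.25, 0.5.
f(-2.5) = -72.25, f(-1.75) = -24.625, f(-1.5) = -15.25, f(-1) = -4.
On each subinterval the trapezoid contributes (Δu_i/2)·[f(u_{i-1}) + f(u_i)].
Sum = -46.125.

-46.125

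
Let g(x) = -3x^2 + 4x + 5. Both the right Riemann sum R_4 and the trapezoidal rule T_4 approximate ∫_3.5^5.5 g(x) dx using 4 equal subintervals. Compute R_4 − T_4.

R_4 = -89.25.
T_4 = -77.75.
R_4 − T_4 = -11.5.

-11.5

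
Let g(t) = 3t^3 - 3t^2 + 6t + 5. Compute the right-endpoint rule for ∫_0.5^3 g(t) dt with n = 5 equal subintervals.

91.25

Δt = (3 − 0.5)/5 = 0.5.
Right endpoints: 1, 1.5, 2, 2.5, 3.
g(1) = 11, g(1.5) = 17.375, g(2) = 29, g(2.5) = 48.125, g(3) = 77.
Sum = Δt · [g(1) + g(1.5) + g(2) + g(2.5) + g(3)].
Sum = 91.25.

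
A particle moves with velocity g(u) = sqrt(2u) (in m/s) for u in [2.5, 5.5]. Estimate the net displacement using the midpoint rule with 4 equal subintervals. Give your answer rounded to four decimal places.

Δu = (5.5 − 2.5)/4 = 0.75.
Midpoints: 2.875, 3.625, 4.375, 5.125.
g(2.875) ≈ 2.3979, g(3.625) ≈ 2.6926, g(4.375) ≈ 2.9580, g(5.125) ≈ 3.2016.
Sum = Δu · [g(2.875) + g(3.625) + g(4.375) + g(5.125)].
Sum ≈ 8.4376.

8.4376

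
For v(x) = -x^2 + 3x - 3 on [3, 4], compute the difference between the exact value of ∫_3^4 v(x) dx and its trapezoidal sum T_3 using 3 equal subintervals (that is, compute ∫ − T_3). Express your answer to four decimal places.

Exact integral: ∫_3^4 v(x) dx ≈ -4.833333.
T_3 ≈ -4.851852.
Error ≈ -4.833333 − (-4.851852) ≈ 0.0185.

0.0185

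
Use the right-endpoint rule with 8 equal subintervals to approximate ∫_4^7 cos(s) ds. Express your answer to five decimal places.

1.66110

Δs = (7 − 4)/8 = 0.375.
Right endpoints: 4.375, 4.75, 5.125, 5.5, 5.875, 6.25, 6.625, 7.
f(4.375) ≈ -0.33102, f(4.75) ≈ 0.03760, f(5.125) ≈ 0.40100, f(5.5) ≈ 0.70867, f(5.875) ≈ 0.91784, f(6.25) ≈ 0.99945, f(6.625) ≈ 0.94215, f(7) ≈ 0.75390.
Sum = Δs · [f(4.375) + f(4.75) + f(5.125) + ...].
Sum ≈ 1.66110.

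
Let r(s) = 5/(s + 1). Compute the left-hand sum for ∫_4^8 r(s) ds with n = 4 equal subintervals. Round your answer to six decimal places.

Δs = (8 − 4)/4 = 1.
Left endpoints: 4, 5, 6, 7.
r(4) = 1, r(5) = 5/6, r(6) = 5/7, r(7) = 0.625.
Sum = Δs · [r(4) + r(5) + r(6) + r(7)].
Sum ≈ 3.172619.

3.172619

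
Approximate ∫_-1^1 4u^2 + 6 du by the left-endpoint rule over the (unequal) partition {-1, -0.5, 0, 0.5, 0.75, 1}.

Subinterval widths: 0.5, 0.5, 0.5, 0.25, 0.25.
Left endpoints: -1, -0.5, 0, 0.5, 0.75.
f(-1) = 10, f(-0.5) = 7, f(0) = 6, f(0.5) = 7, f(0.75) = 8.25.
Sum = Σ Δu_i · f(u_i).
Sum = 15.3125.

15.3125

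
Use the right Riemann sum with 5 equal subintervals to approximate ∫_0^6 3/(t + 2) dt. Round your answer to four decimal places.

3.5655

Δt = (6 − 0)/5 = 1.2.
Right endpoints: 1.2, 2.4, 3.6, 4.8, 6.
f(1.2) = 0.9375, f(2.4) = 15/22, f(3.6) = 15/28, f(4.8) = 15/34, f(6) = 0.375.
Sum = Δt · [f(1.2) + f(2.4) + f(3.6) + f(4.8) + f(6)].
Sum ≈ 3.5655.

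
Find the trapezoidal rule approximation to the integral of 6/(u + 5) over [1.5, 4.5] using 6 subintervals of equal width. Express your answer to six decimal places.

Δu = (4.5 − 1.5)/6 = 0.5.
f(1.5) = 12/13, f(2) = 6/7, f(2.5) = 0.8, f(3) = 0.75, f(3.5) = 12/17, f(4) = 2/3, f(4.5) = 12/19.
T_6 = (Δu/2)·[f(u_0) + 2f(u_1) + ... + 2f(u_{5}) + f(u_6)].
Sum ≈ 2.278510.

2.278510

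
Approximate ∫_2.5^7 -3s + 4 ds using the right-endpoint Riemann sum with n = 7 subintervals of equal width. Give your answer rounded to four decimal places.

-50.4643

Δs = (7 − 2.5)/7 = 9/14.
Right endpoints: 22/7, 53/14, 31/7, 71/14, 40/7, 89/14, 7.
f(22/7) = -38/7, f(53/14) = -103/14, f(31/7) = -65/7, f(71/14) = -157/14, f(40/7) = -92/7, f(89/14) = -211/14, f(7) = -17.
Sum = Δs · [f(22/7) + f(53/14) + f(31/7) + ...].
Sum ≈ -50.4643.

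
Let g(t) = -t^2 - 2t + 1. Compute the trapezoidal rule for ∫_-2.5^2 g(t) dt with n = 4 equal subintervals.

-2.07421875

Δt = (2 − (-2.5))/4 = 1.125.
g(-2.5) = -0.25, g(-1.375) = 1.859375, g(-0.25) = 1.4375, g(0.875) = -1.515625, g(2) = -7.
T_4 = (Δt/2)·[g(t_0) + 2g(t_1) + 2g(t_2) + 2g(t_3) + g(t_4)].
Sum = -2.07421875.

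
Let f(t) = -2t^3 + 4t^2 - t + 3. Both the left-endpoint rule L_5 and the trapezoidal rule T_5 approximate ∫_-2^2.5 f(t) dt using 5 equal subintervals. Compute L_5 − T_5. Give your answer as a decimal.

19.2375

L_5 = 53.1.
T_5 = 33.8625.
L_5 − T_5 = 19.2375.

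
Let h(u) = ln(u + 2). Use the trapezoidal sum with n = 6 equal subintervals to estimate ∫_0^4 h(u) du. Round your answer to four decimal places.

Δu = (4 − 0)/6 = 2/3.
h(0) ≈ 0.6931, h(2/3) ≈ 0.9808, h(4/3) ≈ 1.2040, h(2) ≈ 1.3863, h(8/3) ≈ 1.5404, h(10/3) ≈ 1.6740, h(4) ≈ 1.7918.
T_6 = (Δu/2)·[h(u_0) + 2h(u_1) + ... + 2h(u_{5}) + h(u_6)].
Sum ≈ 5.3520.

5.3520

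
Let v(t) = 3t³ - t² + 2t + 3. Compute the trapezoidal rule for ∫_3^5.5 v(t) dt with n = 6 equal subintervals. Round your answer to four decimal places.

Δt = (5.5 − 3)/6 = 5/12.
v(3) = 81, v(41/12) = 67861/576, v(23/6) = 3959/24, v(4.25) = 223.734375, v(14/3) = 2659/9, v(61/12) = 381.390625, v(5.5) = 482.875.
T_6 = (Δt/2)·[v(t_0) + 2v(t_1) + ... + 2v(t_{5}) + v(t_6)].
Sum ≈ 610.5331.

610.5331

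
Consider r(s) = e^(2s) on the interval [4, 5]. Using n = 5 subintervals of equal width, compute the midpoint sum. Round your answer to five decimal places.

9459.56390

Δs = (5 − 4)/5 = 0.2.
Midpoints: 4.1, 4.3, 4.5, 4.7, 4.9.
r(4.1) ≈ 3640.95031, r(4.3) ≈ 5431.65959, r(4.5) ≈ 8103.08393, r(4.7) ≈ 12088.38073, r(4.9) ≈ 18033.74493.
Sum = Δs · [r(4.1) + r(4.3) + r(4.5) + r(4.7) + r(4.9)].
Sum ≈ 9459.56390.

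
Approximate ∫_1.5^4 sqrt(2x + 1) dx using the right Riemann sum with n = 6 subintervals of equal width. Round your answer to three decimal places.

Δx = (4 − 1.5)/6 = 5/12.
Right endpoints: 23/12, 7/3, 2.75, 19/6, 43/12, 4.
f(23/12) ≈ 2.198, f(7/3) ≈ 2.380, f(2.75) ≈ 2.550, f(19/6) ≈ 2.708, f(43/12) ≈ 2.858, f(4) ≈ 3.000.
Sum = Δx · [f(23/12) + f(7/3) + f(2.75) + ...].
Sum ≈ 6.539.

6.539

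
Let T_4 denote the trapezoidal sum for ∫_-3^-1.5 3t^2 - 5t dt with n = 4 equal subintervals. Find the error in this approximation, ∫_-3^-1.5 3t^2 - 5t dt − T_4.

-0.10546875

Exact integral: ∫_-3^-1.5 f(t) dt = 40.5.
T_4 = 40.60546875.
Error = 40.5 − 40.60546875 = -0.10546875.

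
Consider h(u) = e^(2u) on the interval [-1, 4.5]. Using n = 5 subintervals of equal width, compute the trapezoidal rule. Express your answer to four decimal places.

5567.3044

Δu = (4.5 − (-1))/5 = 1.1.
h(-1) ≈ 0.1353, h(0.1) ≈ 1.2214, h(1.2) ≈ 11.0232, h(2.3) ≈ 99.4843, h(3.4) ≈ 897.8473, h(4.5) ≈ 8103.0839.
T_5 = (Δu/2)·[h(u_0) + 2h(u_1) + ... + 2h(u_{4}) + h(u_5)].
Sum ≈ 5567.3044.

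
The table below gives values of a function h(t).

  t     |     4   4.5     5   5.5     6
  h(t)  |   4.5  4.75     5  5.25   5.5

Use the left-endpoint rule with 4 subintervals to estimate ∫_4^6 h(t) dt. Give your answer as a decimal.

Δt = 0.5.
Sum = 0.5·[4.5 + 4.75 + 5 + 5.25] = 9.75.

9.75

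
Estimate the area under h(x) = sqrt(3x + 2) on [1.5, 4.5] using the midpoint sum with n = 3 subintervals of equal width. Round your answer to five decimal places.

Δx = (4.5 − 1.5)/3 = 1.
Midpoints: 2, 3, 4.
h(2) ≈ 2.82843, h(3) ≈ 3.31662, h(4) ≈ 3.74166.
Sum = Δx · [h(2) + h(3) + h(4)].
Sum ≈ 9.88671.

9.88671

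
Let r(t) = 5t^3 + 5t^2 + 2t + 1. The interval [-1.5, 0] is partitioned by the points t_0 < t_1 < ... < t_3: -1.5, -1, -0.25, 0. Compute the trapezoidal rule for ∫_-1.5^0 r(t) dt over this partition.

-2.0390625

Subinterval widths: 0.5, 0.75, 0.25.
r(-1.5) = -7.625, r(-1) = -1, r(-0.25) = 0.734375, r(0) = 1.
On each subinterval the trapezoid contributes (Δt_i/2)·[r(t_{i-1}) + r(t_i)].
Sum = -2.0390625.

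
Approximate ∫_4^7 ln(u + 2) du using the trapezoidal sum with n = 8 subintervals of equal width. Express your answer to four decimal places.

Δu = (7 − 4)/8 = 0.375.
f(4) ≈ 1.7918, f(4.375) ≈ 1.8524, f(4.75) ≈ 1.9095, f(5.125) ≈ 1.9636, f(5.5) ≈ 2.0149, f(5.875) ≈ 2.0637, f(6.25) ≈ 2.1102, f(6.625) ≈ 2.1547, f(7) ≈ 2.1972.
T_8 = (Δu/2)·[f(u_0) + 2f(u_1) + ... + 2f(u_{7}) + f(u_8)].
Sum ≈ 6.0238.

6.0238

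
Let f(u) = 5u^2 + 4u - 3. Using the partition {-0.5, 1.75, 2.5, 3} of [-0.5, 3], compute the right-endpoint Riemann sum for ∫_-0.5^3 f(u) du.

Subinterval widths: 2.25, 0.75, 0.5.
Right endpoints: 1.75, 2.5, 3.
f(1.75) = 19.3125, f(2.5) = 38.25, f(3) = 54.
Sum = Σ Δu_i · f(u_i).
Sum = 99.140625.

99.140625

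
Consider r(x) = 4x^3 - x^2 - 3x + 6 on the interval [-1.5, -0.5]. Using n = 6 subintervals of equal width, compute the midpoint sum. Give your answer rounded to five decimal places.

2.94676

Δx = (-0.5 − (-1.5))/6 = 1/6.
Midpoints: -17/12, -1.25, -13/12, -11/12, -0.75, -7/12.
r(-17/12) = -169/54, r(-1.25) = 0.375, r(-13/12) = 323/108, r(-11/12) = 1043/216, r(-0.75) = 6, r(-7/12) = 1429/216.
Sum = Δx · [r(-17/12) + r(-1.25) + r(-13/12) + ...].
Sum ≈ 2.94676.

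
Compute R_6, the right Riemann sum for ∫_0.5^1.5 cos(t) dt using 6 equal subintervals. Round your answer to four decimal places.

Δt = (1.5 − 0.5)/6 = 1/6.
Right endpoints: 2/3, 5/6, 1, 7/6, 4/3, 1.5.
f(2/3) ≈ 0.7859, f(5/6) ≈ 0.6724, f(1) ≈ 0.5403, f(7/6) ≈ 0.3932, f(4/3) ≈ 0.2352, f(1.5) ≈ 0.0707.
Sum = Δt · [f(2/3) + f(5/6) + f(1) + ...].
Sum ≈ 0.4496.

0.4496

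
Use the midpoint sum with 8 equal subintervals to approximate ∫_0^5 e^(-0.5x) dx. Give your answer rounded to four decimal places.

Δx = (5 − 0)/8 = 0.625.
Midpoints: 0.3125, 0.9375, 1.5625, 2.1875, 2.8125, 3.4375, 4.0625, 4.6875.
f(0.3125) ≈ 0.8553, f(0.9375) ≈ 0.6258, f(1.5625) ≈ 0.4578, f(2.1875) ≈ 0.3350, f(2.8125) ≈ 0.2451, f(3.4375) ≈ 0.1793, f(4.0625) ≈ 0.1312, f(4.6875) ≈ 0.0960.
Sum = Δx · [f(0.3125) + f(0.9375) + f(1.5625) + ...].
Sum ≈ 1.8284.

1.8284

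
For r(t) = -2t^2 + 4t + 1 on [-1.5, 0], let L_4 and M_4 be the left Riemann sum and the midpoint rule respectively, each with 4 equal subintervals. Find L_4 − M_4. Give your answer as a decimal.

L_4 = -7.2890625.
M_4 = -5.21484375.
L_4 − M_4 = -2.07421875.

-2.07421875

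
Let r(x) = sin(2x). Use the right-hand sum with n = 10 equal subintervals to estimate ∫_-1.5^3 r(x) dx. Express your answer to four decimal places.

Δx = (3 − (-1.5))/10 = 0.45.
Right endpoints: -1.05, -0.6, -0.15, 0.3, 0.75, 1.2, 1.65, 2.1, 2.55, 3.
r(-1.05) ≈ -0.8632, r(-0.6) ≈ -0.9320, r(-0.15) ≈ -0.2955, r(0.3) ≈ 0.5646, r(0.75) ≈ 0.9975, r(1.2) ≈ 0.6755, r(1.65) ≈ -0.1577, r(2.1) ≈ -0.8716, r(2.55) ≈ -0.9258, r(3) ≈ -0.2794.
Sum = Δx · [r(-1.05) + r(-0.6) + r(-0.15) + ...].
Sum ≈ -0.9395.

-0.9395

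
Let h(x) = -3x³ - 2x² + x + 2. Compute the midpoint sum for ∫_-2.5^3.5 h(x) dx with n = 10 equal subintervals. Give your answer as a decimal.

Δx = (3.5 − (-2.5))/10 = 0.6.
Midpoints: -2.2, -1.6, -1, -0.4, 0.2, 0.8, 1.4, 2, 2.6, 3.2.
h(-2.2) = 22.064, h(-1.6) = 7.568, h(-1) = 2, h(-0.4) = 1.472, h(0.2) = 2.096, h(0.8) = -0.016, h(1.4) = -8.752, h(2) = -28, h(2.6) = -61.648, h(3.2) = -113.584.
Sum = Δx · [h(-2.2) + h(-1.6) + h(-1) + ...].
Sum = -106.08.

-106.08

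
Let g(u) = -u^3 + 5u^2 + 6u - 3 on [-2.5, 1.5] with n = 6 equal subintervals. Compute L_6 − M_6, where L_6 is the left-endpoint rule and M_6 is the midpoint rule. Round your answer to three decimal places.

7.889

L_6 ≈ 23.09259.
M_6 ≈ 15.20370.
L_6 − M_6 ≈ 7.889.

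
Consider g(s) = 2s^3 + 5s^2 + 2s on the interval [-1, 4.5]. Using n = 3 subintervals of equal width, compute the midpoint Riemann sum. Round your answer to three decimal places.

Δs = (4.5 − (-1))/3 = 11/6.
Midpoints: -1/12, 1.75, 43/12.
g(-1/12) = -115/864, g(1.75) = 29.53125, g(43/12) = 141169/864.
Sum = Δs · [g(-1/12) + g(1.75) + g(43/12)].
Sum ≈ 353.445.

353.445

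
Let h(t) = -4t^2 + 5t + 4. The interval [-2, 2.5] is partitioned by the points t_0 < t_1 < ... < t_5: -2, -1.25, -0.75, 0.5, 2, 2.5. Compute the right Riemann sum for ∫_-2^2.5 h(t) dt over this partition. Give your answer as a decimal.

-7.75

Subinterval widths: 0.75, 0.5, 1.25, 1.5, 0.5.
Right endpoints: -1.25, -0.75, 0.5, 2, 2.5.
h(-1.25) = -8.5, h(-0.75) = -2, h(0.5) = 5.5, h(2) = -2, h(2.5) = -8.5.
Sum = Σ Δt_i · h(t_i).
Sum = -7.75.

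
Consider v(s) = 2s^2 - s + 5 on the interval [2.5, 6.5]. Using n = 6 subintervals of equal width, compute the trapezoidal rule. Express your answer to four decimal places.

Δs = (6.5 − 2.5)/6 = 2/3.
v(2.5) = 15, v(19/6) = 197/9, v(23/6) = 275/9, v(4.5) = 41, v(31/6) = 479/9, v(35/6) = 605/9, v(6.5) = 83.
T_6 = (Δs/2)·[v(s_0) + 2v(s_1) + ... + 2v(s_{5}) + v(s_6)].
Sum ≈ 175.2593.

175.2593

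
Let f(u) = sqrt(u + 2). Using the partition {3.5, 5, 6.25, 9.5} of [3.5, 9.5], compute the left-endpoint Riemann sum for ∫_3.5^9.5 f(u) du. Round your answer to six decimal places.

Subinterval widths: 1.5, 1.25, 3.25.
Left endpoints: 3.5, 5, 6.25.
f(3.5) ≈ 2.345208, f(5) ≈ 2.645751, f(6.25) ≈ 2.872281.
Sum = Σ Δu_i · f(u_i).
Sum ≈ 16.159915.

16.159915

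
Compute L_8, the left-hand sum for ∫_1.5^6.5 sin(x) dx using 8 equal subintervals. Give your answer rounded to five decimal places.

-0.63168

Δx = (6.5 − 1.5)/8 = 0.625.
Left endpoints: 1.5, 2.125, 2.75, 3.375, 4, 4.625, 5.25, 5.875.
f(1.5) ≈ 0.99749, f(2.125) ≈ 0.85032, f(2.75) ≈ 0.38166, f(3.375) ≈ -0.23129, f(4) ≈ -0.75680, f(4.625) ≈ -0.99618, f(5.25) ≈ -0.85893, f(5.875) ≈ -0.39694.
Sum = Δx · [f(1.5) + f(2.125) + f(2.75) + ...].
Sum ≈ -0.63168.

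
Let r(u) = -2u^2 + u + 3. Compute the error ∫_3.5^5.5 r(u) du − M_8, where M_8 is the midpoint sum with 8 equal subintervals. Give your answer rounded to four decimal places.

-0.0208

Exact integral: ∫_3.5^5.5 r(u) du ≈ -67.333333.
M_8 = -67.3125.
Error ≈ -67.333333 − (-67.3125) ≈ -0.0208.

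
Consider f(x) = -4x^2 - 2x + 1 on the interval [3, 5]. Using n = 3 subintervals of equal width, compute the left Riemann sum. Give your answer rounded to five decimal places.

-122.59259

Δx = (5 − 3)/3 = 2/3.
Left endpoints: 3, 11/3, 13/3.
f(3) = -41, f(11/3) = -541/9, f(13/3) = -745/9.
Sum = Δx · [f(3) + f(11/3) + f(13/3)].
Sum ≈ -122.59259.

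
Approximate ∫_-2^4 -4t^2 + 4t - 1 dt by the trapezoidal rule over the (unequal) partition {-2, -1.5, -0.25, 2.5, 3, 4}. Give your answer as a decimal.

Subinterval widths: 0.5, 1.25, 2.75, 0.5, 1.
f(-2) = -25, f(-1.5) = -16, f(-0.25) = -2.25, f(2.5) = -16, f(3) = -25, f(4) = -49.
On each subinterval the trapezoid contributes (Δt_i/2)·[f(t_{i-1}) + f(t_i)].
Sum = -94.

-94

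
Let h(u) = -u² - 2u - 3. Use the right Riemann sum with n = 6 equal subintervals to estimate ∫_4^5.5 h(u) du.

-55.046875

Δu = (5.5 − 4)/6 = 0.25.
Right endpoints: 4.25, 4.5, 4.75, 5, 5.25, 5.5.
h(4.25) = -29.5625, h(4.5) = -32.25, h(4.75) = -35.0625, h(5) = -38, h(5.25) = -41.0625, h(5.5) = -44.25.
Sum = Δu · [h(4.25) + h(4.5) + h(4.75) + ...].
Sum = -55.046875.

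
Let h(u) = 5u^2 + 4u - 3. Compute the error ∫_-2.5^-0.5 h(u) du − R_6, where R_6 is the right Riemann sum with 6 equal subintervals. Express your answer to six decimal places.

3.481481

Exact integral: ∫_-2.5^-0.5 h(u) du ≈ 7.83333333.
R_6 ≈ 4.35185185.
Error ≈ 7.83333333 − 4.35185185 ≈ 3.481481.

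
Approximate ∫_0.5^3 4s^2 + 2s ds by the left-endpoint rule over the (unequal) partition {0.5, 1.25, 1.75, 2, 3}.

29.8125

Subinterval widths: 0.75, 0.5, 0.25, 1.
Left endpoints: 0.5, 1.25, 1.75, 2.
f(0.5) = 2, f(1.25) = 8.75, f(1.75) = 15.75, f(2) = 20.
Sum = Σ Δs_i · f(s_i).
Sum = 29.8125.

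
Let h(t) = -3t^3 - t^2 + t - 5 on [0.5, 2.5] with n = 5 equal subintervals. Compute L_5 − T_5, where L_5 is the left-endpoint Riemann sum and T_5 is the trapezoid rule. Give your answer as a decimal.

10.1

L_5 = -32.09.
T_5 = -42.19.
L_5 − T_5 = 10.1.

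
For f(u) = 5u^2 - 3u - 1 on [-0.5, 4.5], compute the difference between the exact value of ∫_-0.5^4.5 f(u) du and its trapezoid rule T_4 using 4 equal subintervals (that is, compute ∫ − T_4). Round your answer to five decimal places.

-6.51042

Exact integral: ∫_-0.5^4.5 f(u) du ≈ 117.0833333.
T_4 = 123.59375.
Error ≈ 117.0833333 − 123.59375 ≈ -6.51042.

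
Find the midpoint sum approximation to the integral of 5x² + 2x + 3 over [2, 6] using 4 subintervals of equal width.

Δx = (6 − 2)/4 = 1.
Midpoints: 2.5, 3.5, 4.5, 5.5.
f(2.5) = 39.25, f(3.5) = 71.25, f(4.5) = 113.25, f(5.5) = 165.25.
Sum = Δx · [f(2.5) + f(3.5) + f(4.5) + f(5.5)].
Sum = 389.

389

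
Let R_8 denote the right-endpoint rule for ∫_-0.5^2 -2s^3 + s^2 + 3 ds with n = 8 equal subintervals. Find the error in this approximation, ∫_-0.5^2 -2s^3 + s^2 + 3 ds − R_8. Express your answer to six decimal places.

2.095540

Exact integral: ∫_-0.5^2 f(s) ds ≈ 2.23958333.
R_8 ≈ 0.14404297.
Error ≈ 2.23958333 − 0.14404297 ≈ 2.095540.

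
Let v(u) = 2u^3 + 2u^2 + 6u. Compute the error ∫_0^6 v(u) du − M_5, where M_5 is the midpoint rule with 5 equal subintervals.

14.4

Exact integral: ∫_0^6 v(u) du = 900.
M_5 = 885.6.
Error = 900 − 885.6 = 14.4.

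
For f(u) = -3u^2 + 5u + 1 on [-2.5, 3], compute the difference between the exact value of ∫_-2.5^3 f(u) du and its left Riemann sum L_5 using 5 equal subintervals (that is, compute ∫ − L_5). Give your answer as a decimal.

Exact integral: ∫_-2.5^3 f(u) du = -30.25.
L_5 = -44.165.
Error = -30.25 − (-44.165) = 13.915.

13.915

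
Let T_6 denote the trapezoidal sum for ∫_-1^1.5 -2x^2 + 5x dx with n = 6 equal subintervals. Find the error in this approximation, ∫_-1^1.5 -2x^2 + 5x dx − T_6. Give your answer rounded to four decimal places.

0.1447

Exact integral: ∫_-1^1.5 f(x) dx ≈ 0.208333.
T_6 ≈ 0.063657.
Error ≈ 0.208333 − 0.063657 ≈ 0.1447.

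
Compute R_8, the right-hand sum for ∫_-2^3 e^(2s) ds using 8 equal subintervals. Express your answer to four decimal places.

353.3753

Δs = (3 − (-2))/8 = 0.625.
Right endpoints: -1.375, -0.75, -0.125, 0.5, 1.125, 1.75, 2.375, 3.
f(-1.375) ≈ 0.0639, f(-0.75) ≈ 0.2231, f(-0.125) ≈ 0.7788, f(0.5) ≈ 2.7183, f(1.125) ≈ 9.4877, f(1.75) ≈ 33.1155, f(2.375) ≈ 115.5843, f(3) ≈ 403.4288.
Sum = Δs · [f(-1.375) + f(-0.75) + f(-0.125) + ...].
Sum ≈ 353.3753.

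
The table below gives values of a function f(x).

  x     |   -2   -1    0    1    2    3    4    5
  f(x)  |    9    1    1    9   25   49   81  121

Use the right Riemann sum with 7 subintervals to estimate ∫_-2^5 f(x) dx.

Δx = 1.
Sum = 1·[1 + 1 + 9 + 25 + 49 + 81 + 121] = 287.

287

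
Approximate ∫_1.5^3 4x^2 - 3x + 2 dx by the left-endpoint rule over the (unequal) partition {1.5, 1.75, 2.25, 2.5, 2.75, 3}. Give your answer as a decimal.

Subinterval widths: 0.25, 0.5, 0.25, 0.25, 0.25.
Left endpoints: 1.5, 1.75, 2.25, 2.5, 2.75.
f(1.5) = 6.5, f(1.75) = 9, f(2.25) = 15.5, f(2.5) = 19.5, f(2.75) = 24.
Sum = Σ Δx_i · f(x_i).
Sum = 20.875.

20.875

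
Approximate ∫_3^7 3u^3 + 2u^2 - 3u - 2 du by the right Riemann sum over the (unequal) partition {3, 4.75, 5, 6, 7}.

Subinterval widths: 1.75, 0.25, 1, 1.
Right endpoints: 4.75, 5, 6, 7.
f(4.75) = 350.390625, f(5) = 408, f(6) = 700, f(7) = 1104.
Sum = Σ Δu_i · f(u_i).
Sum = 2519.18359375.

2519.18359375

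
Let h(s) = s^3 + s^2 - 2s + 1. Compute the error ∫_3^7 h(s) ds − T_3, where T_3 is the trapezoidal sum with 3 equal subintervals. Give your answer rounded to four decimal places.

-18.9630

Exact integral: ∫_3^7 h(s) ds ≈ 649.333333.
T_3 ≈ 668.296296.
Error ≈ 649.333333 − 668.296296 ≈ -18.9630.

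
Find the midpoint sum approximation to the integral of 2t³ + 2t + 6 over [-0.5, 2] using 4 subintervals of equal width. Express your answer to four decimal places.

Δt = (2 − (-0.5))/4 = 0.625.
Midpoints: -0.1875, 0.4375, 1.0625, 1.6875.
f(-0.1875) = 11493/2048, f(0.4375) = 14423/2048, f(1.0625) = 21553/2048, f(1.6875) = 38883/2048.
Sum = Δt · [f(-0.1875) + f(0.4375) + f(1.0625) + f(1.6875)].
Sum ≈ 26.3525.

26.3525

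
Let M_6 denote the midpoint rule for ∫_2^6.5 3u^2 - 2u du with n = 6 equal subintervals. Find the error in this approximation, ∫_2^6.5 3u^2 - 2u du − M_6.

0.6328125

Exact integral: ∫_2^6.5 f(u) du = 228.375.
M_6 = 227.7421875.
Error = 228.375 − 227.7421875 = 0.6328125.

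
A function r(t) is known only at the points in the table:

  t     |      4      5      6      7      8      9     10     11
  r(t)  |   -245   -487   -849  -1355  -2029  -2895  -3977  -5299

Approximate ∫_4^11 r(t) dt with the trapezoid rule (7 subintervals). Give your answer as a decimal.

Δt = 1.
T_7 = (1/2)·[(-245) + 2·(-487) + 2·(-849) + 2·(-1355) + 2·(-2029) + 2·(-2895) + 2·(-3977) + (-5299)] = -14364.

-14364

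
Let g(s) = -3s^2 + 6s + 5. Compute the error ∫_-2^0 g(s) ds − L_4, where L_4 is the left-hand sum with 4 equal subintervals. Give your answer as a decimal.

Exact integral: ∫_-2^0 g(s) ds = -10.
L_4 = -16.25.
Error = -10 − (-16.25) = 6.25.

6.25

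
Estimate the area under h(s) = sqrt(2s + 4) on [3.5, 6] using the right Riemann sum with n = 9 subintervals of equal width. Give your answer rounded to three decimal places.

9.267

Δs = (6 − 3.5)/9 = 5/18.
Right endpoints: 34/9, 73/18, 13/3, 83/18, 44/9, 31/6, 49/9, 103/18, 6.
h(34/9) ≈ 3.399, h(73/18) ≈ 3.480, h(13/3) ≈ 3.559, h(83/18) ≈ 3.636, h(44/9) ≈ 3.712, h(31/6) ≈ 3.786, h(49/9) ≈ 3.859, h(103/18) ≈ 3.930, h(6) ≈ 4.000.
Sum = Δs · [h(34/9) + h(73/18) + h(13/3) + ...].
Sum ≈ 9.267.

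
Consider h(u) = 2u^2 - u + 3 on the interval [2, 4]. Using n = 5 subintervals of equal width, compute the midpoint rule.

37.28

Δu = (4 − 2)/5 = 0.4.
Midpoints: 2.2, 2.6, 3, 3.4, 3.8.
h(2.2) = 10.48, h(2.6) = 13.92, h(3) = 18, h(3.4) = 22.72, h(3.8) = 28.08.
Sum = Δu · [h(2.2) + h(2.6) + h(3) + h(3.4) + h(3.8)].
Sum = 37.28.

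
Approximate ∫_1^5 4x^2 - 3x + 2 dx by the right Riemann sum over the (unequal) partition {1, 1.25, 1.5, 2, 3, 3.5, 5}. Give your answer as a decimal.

Subinterval widths: 0.25, 0.25, 0.5, 1, 0.5, 1.5.
Right endpoints: 1.25, 1.5, 2, 3, 3.5, 5.
f(1.25) = 4.5, f(1.5) = 6.5, f(2) = 12, f(3) = 29, f(3.5) = 40.5, f(5) = 87.
Sum = Σ Δx_i · f(x_i).
Sum = 188.5.

188.5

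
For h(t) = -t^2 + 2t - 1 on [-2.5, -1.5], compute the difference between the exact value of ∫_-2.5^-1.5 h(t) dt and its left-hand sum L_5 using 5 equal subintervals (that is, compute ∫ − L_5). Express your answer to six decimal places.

Exact integral: ∫_-2.5^-1.5 h(t) dt ≈ -9.08333333.
L_5 = -9.69.
Error ≈ -9.08333333 − (-9.69) ≈ 0.606667.

0.606667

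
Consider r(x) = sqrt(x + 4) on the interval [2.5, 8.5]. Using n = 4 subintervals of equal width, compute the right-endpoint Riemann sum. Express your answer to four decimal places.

19.1442

Δx = (8.5 − 2.5)/4 = 1.5.
Right endpoints: 4, 5.5, 7, 8.5.
r(4) ≈ 2.8284, r(5.5) ≈ 3.0822, r(7) ≈ 3.3166, r(8.5) ≈ 3.5355.
Sum = Δx · [r(4) + r(5.5) + r(7) + r(8.5)].
Sum ≈ 19.1442.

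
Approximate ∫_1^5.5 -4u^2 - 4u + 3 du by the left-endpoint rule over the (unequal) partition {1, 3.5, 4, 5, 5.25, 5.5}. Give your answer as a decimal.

Subinterval widths: 2.5, 0.5, 1, 0.25, 0.25.
Left endpoints: 1, 3.5, 4, 5, 5.25.
f(1) = -5, f(3.5) = -60, f(4) = -77, f(5) = -117, f(5.25) = -128.25.
Sum = Σ Δu_i · f(u_i).
Sum = -180.8125.

-180.8125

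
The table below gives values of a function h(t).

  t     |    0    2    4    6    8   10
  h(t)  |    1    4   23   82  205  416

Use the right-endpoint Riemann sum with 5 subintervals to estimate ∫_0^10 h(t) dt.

1460

Δt = 2.
Sum = 2·[4 + 23 + 82 + 205 + 416] = 1460.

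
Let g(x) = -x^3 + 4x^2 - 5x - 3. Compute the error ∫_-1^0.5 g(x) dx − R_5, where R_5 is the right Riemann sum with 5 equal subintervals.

1.636875

Exact integral: ∫_-1^0.5 g(x) dx = -0.890625.
R_5 = -2.5275.
Error = -0.890625 − (-2.5275) = 1.636875.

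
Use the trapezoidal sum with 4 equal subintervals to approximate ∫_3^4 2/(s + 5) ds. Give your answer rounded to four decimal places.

0.2356

Δs = (4 − 3)/4 = 0.25.
f(3) = 0.25, f(3.25) = 8/33, f(3.5) = 4/17, f(3.75) = 8/35, f(4) = 2/9.
T_4 = (Δs/2)·[f(s_0) + 2f(s_1) + 2f(s_2) + 2f(s_3) + f(s_4)].
Sum ≈ 0.2356.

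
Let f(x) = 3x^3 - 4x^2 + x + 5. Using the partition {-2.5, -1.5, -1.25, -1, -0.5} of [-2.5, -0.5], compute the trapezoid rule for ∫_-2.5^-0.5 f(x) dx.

Subinterval widths: 1, 0.25, 0.25, 0.5.
f(-2.5) = -69.375, f(-1.5) = -15.625, f(-1.25) = -8.359375, f(-1) = -3, f(-0.5) = 3.125.
On each subinterval the trapezoid contributes (Δx_i/2)·[f(x_{i-1}) + f(x_i)].
Sum = -46.88671875.

-46.88671875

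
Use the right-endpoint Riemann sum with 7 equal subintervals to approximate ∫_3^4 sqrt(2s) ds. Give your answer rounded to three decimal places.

2.670

Δs = (4 − 3)/7 = 1/7.
Right endpoints: 22/7, 23/7, 24/7, 25/7, 26/7, 27/7, 4.
f(22/7) ≈ 2.507, f(23/7) ≈ 2.563, f(24/7) ≈ 2.619, f(25/7) ≈ 2.673, f(26/7) ≈ 2.726, f(27/7) ≈ 2.777, f(4) ≈ 2.828.
Sum = Δs · [f(22/7) + f(23/7) + f(24/7) + ...].
Sum ≈ 2.670.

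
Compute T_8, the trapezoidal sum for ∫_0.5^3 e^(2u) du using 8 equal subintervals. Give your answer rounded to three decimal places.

Δu = (3 − 0.5)/8 = 0.3125.
f(0.5) ≈ 2.718, f(0.8125) ≈ 5.078, f(1.125) ≈ 9.488, f(1.4375) ≈ 17.725, f(1.75) ≈ 33.115, f(2.0625) ≈ 61.868, f(2.375) ≈ 115.584, f(2.6875) ≈ 215.940, f(3) ≈ 403.429.
T_8 = (Δu/2)·[f(u_0) + 2f(u_1) + ... + 2f(u_{7}) + f(u_8)].
Sum ≈ 206.835.

206.835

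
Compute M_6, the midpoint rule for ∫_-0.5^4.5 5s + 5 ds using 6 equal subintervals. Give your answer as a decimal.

75

Δs = (4.5 − (-0.5))/6 = 5/6.
Midpoints: -1/12, 0.75, 19/12, 29/12, 3.25, 49/12.
f(-1/12) = 55/12, f(0.75) = 8.75, f(19/12) = 155/12, f(29/12) = 205/12, f(3.25) = 21.25, f(49/12) = 305/12.
Sum = Δs · [f(-1/12) + f(0.75) + f(19/12) + ...].
Sum = 75.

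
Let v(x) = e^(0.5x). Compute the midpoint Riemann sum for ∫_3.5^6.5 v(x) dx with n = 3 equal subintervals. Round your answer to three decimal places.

39.657

Δx = (6.5 − 3.5)/3 = 1.
Midpoints: 4, 5, 6.
v(4) ≈ 7.389, v(5) ≈ 12.182, v(6) ≈ 20.086.
Sum = Δx · [v(4) + v(5) + v(6)].
Sum ≈ 39.657.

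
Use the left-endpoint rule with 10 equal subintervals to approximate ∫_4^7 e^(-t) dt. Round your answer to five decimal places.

0.02014

Δt = (7 − 4)/10 = 0.3.
Left endpoints: 4, 4.3, 4.6, 4.9, 5.2, 5.5, 5.8, 6.1, 6.4, 6.7.
f(4) ≈ 0.01832, f(4.3) ≈ 0.01357, f(4.6) ≈ 0.01005, f(4.9) ≈ 0.00745, f(5.2) ≈ 0.00552, f(5.5) ≈ 0.00409, f(5.8) ≈ 0.00303, f(6.1) ≈ 0.00224, f(6.4) ≈ 0.00166, f(6.7) ≈ 0.00123.
Sum = Δt · [f(4) + f(4.3) + f(4.6) + ...].
Sum ≈ 0.02014.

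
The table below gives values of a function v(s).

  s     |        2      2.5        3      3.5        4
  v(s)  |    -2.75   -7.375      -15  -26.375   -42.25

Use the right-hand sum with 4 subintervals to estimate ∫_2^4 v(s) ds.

Δs = 0.5.
Sum = 0.5·[(-7.375) + (-15) + (-26.375) + (-42.25)] = -45.5.

-45.5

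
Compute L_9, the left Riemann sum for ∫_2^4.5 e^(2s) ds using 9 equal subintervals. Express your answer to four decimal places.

3009.3733

Δs = (4.5 − 2)/9 = 5/18.
Left endpoints: 2, 41/18, 23/9, 17/6, 28/9, 61/18, 11/3, 71/18, 38/9.
f(2) ≈ 54.5982, f(41/18) ≈ 95.1596, f(23/9) ≈ 165.8545, f(17/6) ≈ 289.0694, f(28/9) ≈ 503.8216, f(61/18) ≈ 878.1152, f(11/3) ≈ 1530.4749, f(71/18) ≈ 2667.4784, f(38/9) ≈ 4649.1721.
Sum = Δs · [f(2) + f(41/18) + f(23/9) + ...].
Sum ≈ 3009.3733.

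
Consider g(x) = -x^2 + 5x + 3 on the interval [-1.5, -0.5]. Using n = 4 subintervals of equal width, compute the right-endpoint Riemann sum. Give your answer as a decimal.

-2.21875

Δx = (-0.5 − (-1.5))/4 = 0.25.
Right endpoints: -1.25, -1, -0.75, -0.5.
g(-1.25) = -4.8125, g(-1) = -3, g(-0.75) = -1.3125, g(-0.5) = 0.25.
Sum = Δx · [g(-1.25) + g(-1) + g(-0.75) + g(-0.5)].
Sum = -2.21875.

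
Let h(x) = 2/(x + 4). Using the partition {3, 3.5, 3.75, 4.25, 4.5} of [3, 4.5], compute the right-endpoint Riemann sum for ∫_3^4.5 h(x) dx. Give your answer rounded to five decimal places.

Subinterval widths: 0.5, 0.25, 0.5, 0.25.
Right endpoints: 3.5, 3.75, 4.25, 4.5.
h(3.5) = 4/15, h(3.75) = 8/31, h(4.25) = 8/33, h(4.5) = 4/17.
Sum = Σ Δx_i · h(x_i).
Sum ≈ 0.37789.

0.37789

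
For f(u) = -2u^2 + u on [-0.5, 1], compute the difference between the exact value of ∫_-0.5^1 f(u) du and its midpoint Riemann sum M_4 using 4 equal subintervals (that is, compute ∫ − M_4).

Exact integral: ∫_-0.5^1 f(u) du = -0.375.
M_4 = -0.33984375.
Error = -0.375 − (-0.33984375) = -0.03515625.

-0.03515625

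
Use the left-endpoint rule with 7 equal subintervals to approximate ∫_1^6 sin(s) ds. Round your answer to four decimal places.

-0.0015

Δs = (6 − 1)/7 = 5/7.
Left endpoints: 1, 12/7, 17/7, 22/7, 27/7, 32/7, 37/7.
f(1) ≈ 0.8415, f(12/7) ≈ 0.9897, f(17/7) ≈ 0.6541, f(22/7) ≈ -0.0013, f(27/7) ≈ -0.6560, f(32/7) ≈ -0.9901, f(37/7) ≈ -0.8401.
Sum = Δs · [f(1) + f(12/7) + f(17/7) + ...].
Sum ≈ -0.0015.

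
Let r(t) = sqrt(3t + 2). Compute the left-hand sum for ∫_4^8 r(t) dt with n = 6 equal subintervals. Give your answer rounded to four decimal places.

17.3639

Δt = (8 − 4)/6 = 2/3.
Left endpoints: 4, 14/3, 16/3, 6, 20/3, 22/3.
r(4) ≈ 3.7417, r(14/3) ≈ 4.0000, r(16/3) ≈ 4.2426, r(6) ≈ 4.4721, r(20/3) ≈ 4.6904, r(22/3) ≈ 4.8990.
Sum = Δt · [r(4) + r(14/3) + r(16/3) + ...].
Sum ≈ 17.3639.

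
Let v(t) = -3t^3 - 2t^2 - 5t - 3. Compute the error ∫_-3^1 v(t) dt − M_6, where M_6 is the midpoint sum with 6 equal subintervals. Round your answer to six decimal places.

1.037037

Exact integral: ∫_-3^1 v(t) dt ≈ 49.33333333.
M_6 ≈ 48.29629630.
Error ≈ 49.33333333 − 48.29629630 ≈ 1.037037.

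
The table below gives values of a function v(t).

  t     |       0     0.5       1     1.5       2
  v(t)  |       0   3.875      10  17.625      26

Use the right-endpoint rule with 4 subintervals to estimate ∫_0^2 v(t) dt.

Δt = 0.5.
Sum = 0.5·[3.875 + 10 + 17.625 + 26] = 28.75.

28.75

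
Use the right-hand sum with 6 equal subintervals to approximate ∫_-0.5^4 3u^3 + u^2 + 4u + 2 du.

345.69140625

Δu = (4 − (-0.5))/6 = 0.75.
Right endpoints: 0.25, 1, 1.75, 2.5, 3.25, 4.
f(0.25) = 3.109375, f(1) = 10, f(1.75) = 28.140625, f(2.5) = 65.125, f(3.25) = 128.546875, f(4) = 226.
Sum = Δu · [f(0.25) + f(1) + f(1.75) + ...].
Sum = 345.69140625.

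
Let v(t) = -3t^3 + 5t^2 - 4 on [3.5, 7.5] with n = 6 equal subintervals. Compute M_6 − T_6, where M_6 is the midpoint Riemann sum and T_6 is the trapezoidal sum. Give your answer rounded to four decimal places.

M_6 ≈ -1638.240741.
T_6 ≈ -1658.018519.
M_6 − T_6 ≈ 19.7778.

19.7778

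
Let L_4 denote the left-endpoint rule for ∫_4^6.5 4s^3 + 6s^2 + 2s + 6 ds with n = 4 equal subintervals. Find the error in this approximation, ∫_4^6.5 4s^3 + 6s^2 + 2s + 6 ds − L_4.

302.83203125

Exact integral: ∫_4^6.5 f(s) ds = 1991.5625.
L_4 = 1688.73046875.
Error = 1991.5625 − 1688.73046875 = 302.83203125.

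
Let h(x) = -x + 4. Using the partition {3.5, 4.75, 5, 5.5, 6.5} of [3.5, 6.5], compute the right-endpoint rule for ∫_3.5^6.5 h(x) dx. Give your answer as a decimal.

Subinterval widths: 1.25, 0.25, 0.5, 1.
Right endpoints: 4.75, 5, 5.5, 6.5.
h(4.75) = -0.75, h(5) = -1, h(5.5) = -1.5, h(6.5) = -2.5.
Sum = Σ Δx_i · h(x_i).
Sum = -4.4375.

-4.4375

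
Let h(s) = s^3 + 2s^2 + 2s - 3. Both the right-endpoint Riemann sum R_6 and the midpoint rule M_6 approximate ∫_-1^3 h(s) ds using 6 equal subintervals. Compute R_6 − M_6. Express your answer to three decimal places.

R_6 ≈ 53.48148.
M_6 ≈ 33.92593.
R_6 − M_6 ≈ 19.556.

19.556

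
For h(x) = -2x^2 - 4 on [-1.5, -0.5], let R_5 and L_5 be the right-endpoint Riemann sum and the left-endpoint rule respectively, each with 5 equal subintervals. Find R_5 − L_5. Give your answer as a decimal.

R_5 = -5.78.
L_5 = -6.58.
R_5 − L_5 = 0.8.

0.8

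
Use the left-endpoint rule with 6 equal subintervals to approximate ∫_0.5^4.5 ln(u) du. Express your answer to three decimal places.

Δu = (4.5 − 0.5)/6 = 2/3.
Left endpoints: 0.5, 7/6, 11/6, 2.5, 19/6, 23/6.
f(0.5) ≈ -0.693, f(7/6) ≈ 0.154, f(11/6) ≈ 0.606, f(2.5) ≈ 0.916, f(19/6) ≈ 1.153, f(23/6) ≈ 1.344.
Sum = Δu · [f(0.5) + f(7/6) + f(11/6) + ...].
Sum ≈ 2.320.

2.320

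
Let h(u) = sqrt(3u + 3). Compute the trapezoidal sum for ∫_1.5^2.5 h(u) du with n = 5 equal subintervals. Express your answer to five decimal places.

Δu = (2.5 − 1.5)/5 = 0.2.
h(1.5) ≈ 2.73861, h(1.7) ≈ 2.84605, h(1.9) ≈ 2.94958, h(2.1) ≈ 3.04959, h(2.3) ≈ 3.14643, h(2.5) ≈ 3.24037.
T_5 = (Δu/2)·[h(u_0) + 2h(u_1) + ... + 2h(u_{4}) + h(u_5)].
Sum ≈ 2.99623.

2.99623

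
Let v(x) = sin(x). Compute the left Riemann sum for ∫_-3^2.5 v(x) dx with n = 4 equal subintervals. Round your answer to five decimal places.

Δx = (2.5 − (-3))/4 = 1.375.
Left endpoints: -3, -1.625, -0.25, 1.125.
v(-3) ≈ -0.14112, v(-1.625) ≈ -0.99853, v(-0.25) ≈ -0.24740, v(1.125) ≈ 0.90227.
Sum = Δx · [v(-3) + v(-1.625) + v(-0.25) + v(1.125)].
Sum ≈ -0.66658.

-0.66658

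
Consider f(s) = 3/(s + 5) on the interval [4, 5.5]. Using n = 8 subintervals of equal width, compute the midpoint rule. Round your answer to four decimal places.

Δs = (5.5 − 4)/8 = 0.1875.
Midpoints: 4.09375, 4.28125, 4.46875, 4.65625, 4.84375, 5.03125, 5.21875, 5.40625.
f(4.09375) = 32/97, f(4.28125) = 32/99, f(4.46875) = 32/101, f(4.65625) = 32/103, f(4.84375) = 32/105, f(5.03125) = 32/107, f(5.21875) = 32/109, f(5.40625) = 32/111.
Sum = Δs · [f(4.09375) + f(4.28125) + f(4.46875) + ...].
Sum ≈ 0.4624.

0.4624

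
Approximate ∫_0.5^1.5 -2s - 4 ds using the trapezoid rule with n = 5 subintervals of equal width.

Δs = (1.5 − 0.5)/5 = 0.2.
f(0.5) = -5, f(0.7) = -5.4, f(0.9) = -5.8, f(1.1) = -6.2, f(1.3) = -6.6, f(1.5) = -7.
T_5 = (Δs/2)·[f(s_0) + 2f(s_1) + ... + 2f(s_{4}) + f(s_5)].
Sum = -6.

-6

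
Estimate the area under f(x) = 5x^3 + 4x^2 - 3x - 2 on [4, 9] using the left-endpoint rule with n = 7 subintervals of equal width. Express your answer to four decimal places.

7428.5714

Δx = (9 − 4)/7 = 5/7.
Left endpoints: 4, 33/7, 38/7, 43/7, 48/7, 53/7, 58/7.
f(4) = 370, f(33/7) = 204640/343, f(38/7) = 308520/343, f(43/7) = 442300/343, f(48/7) = 609730/343, f(53/7) = 814560/343, f(58/7) = 1060540/343.
Sum = Δx · [f(4) + f(33/7) + f(38/7) + ...].
Sum ≈ 7428.5714.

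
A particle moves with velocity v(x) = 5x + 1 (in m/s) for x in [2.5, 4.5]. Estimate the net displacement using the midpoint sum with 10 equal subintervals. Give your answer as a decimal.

Δx = (4.5 − 2.5)/10 = 0.2.
Midpoints: 2.6, 2.8, 3, 3.2, 3.4, 3.6, 3.8, 4, 4.2, 4.4.
v(2.6) = 14, v(2.8) = 15, v(3) = 16, v(3.2) = 17, v(3.4) = 18, v(3.6) = 19, v(3.8) = 20, v(4) = 21, v(4.2) = 22, v(4.4) = 23.
Sum = Δx · [v(2.6) + v(2.8) + v(3) + ...].
Sum = 37.

37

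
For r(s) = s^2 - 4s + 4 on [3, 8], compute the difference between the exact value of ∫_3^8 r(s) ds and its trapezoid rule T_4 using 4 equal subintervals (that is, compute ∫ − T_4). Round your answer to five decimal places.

-1.30208

Exact integral: ∫_3^8 r(s) ds ≈ 71.6666667.
T_4 = 72.96875.
Error ≈ 71.6666667 − 72.96875 ≈ -1.30208.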